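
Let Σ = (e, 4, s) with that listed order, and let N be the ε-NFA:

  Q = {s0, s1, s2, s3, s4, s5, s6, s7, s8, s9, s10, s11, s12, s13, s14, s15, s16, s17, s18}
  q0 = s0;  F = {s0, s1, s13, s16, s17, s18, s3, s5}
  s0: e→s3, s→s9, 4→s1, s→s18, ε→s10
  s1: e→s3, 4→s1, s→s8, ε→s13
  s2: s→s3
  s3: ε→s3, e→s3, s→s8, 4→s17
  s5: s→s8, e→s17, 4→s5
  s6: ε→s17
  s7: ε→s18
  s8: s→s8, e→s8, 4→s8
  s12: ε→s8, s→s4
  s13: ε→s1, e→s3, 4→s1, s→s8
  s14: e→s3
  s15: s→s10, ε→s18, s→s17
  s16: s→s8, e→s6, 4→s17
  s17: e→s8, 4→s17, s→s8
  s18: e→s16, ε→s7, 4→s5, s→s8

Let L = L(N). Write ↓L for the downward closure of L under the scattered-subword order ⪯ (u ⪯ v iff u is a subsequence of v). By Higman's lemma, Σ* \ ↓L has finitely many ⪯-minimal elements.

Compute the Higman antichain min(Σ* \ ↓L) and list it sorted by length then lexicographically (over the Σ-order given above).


|Q|=19, |F|=8, |δ|=42 (9 ε).
min D↑ (8 st, q0=0, F={5}): 0:e→1,4→2,s→3 1:e→1,4→4,s→5 2:e→1,4→2,s→5 3:e→6,4→7,s→5 4:e→5,4→4,s→5 5:e→5,4→5,s→5 6:e→4,4→4,s→5 7:e→4,4→7,s→5 [Hopcroft].
'es': |S_i|=[13, 5, 1] end={s8} — reject; 2/2 deletions ∈↓L.
'4s': N↓-sim [13, 6, 1] end={s8} — reject; 2/2 single-dels accept.
'ss': run [13, 8, 1] end={s8} rej; 2/2 del acc.
'e4e': N↓-sim [13, 5, 2, 1] end={s8} ∉↓L; 3/3 single-dels accept.
'seee': |S_i|=[13, 8, 4, 3, 1] end={s8} — reject; 4/4 single-dels accept.
's4ee': N↓-sim [13, 8, 3, 2, 1] end={s8} — reject; 4/4 deletions ∈↓L.
6 obstructions.

min(Σ*\↓L) = [es, 4s, ss, e4e, seee, s4ee].


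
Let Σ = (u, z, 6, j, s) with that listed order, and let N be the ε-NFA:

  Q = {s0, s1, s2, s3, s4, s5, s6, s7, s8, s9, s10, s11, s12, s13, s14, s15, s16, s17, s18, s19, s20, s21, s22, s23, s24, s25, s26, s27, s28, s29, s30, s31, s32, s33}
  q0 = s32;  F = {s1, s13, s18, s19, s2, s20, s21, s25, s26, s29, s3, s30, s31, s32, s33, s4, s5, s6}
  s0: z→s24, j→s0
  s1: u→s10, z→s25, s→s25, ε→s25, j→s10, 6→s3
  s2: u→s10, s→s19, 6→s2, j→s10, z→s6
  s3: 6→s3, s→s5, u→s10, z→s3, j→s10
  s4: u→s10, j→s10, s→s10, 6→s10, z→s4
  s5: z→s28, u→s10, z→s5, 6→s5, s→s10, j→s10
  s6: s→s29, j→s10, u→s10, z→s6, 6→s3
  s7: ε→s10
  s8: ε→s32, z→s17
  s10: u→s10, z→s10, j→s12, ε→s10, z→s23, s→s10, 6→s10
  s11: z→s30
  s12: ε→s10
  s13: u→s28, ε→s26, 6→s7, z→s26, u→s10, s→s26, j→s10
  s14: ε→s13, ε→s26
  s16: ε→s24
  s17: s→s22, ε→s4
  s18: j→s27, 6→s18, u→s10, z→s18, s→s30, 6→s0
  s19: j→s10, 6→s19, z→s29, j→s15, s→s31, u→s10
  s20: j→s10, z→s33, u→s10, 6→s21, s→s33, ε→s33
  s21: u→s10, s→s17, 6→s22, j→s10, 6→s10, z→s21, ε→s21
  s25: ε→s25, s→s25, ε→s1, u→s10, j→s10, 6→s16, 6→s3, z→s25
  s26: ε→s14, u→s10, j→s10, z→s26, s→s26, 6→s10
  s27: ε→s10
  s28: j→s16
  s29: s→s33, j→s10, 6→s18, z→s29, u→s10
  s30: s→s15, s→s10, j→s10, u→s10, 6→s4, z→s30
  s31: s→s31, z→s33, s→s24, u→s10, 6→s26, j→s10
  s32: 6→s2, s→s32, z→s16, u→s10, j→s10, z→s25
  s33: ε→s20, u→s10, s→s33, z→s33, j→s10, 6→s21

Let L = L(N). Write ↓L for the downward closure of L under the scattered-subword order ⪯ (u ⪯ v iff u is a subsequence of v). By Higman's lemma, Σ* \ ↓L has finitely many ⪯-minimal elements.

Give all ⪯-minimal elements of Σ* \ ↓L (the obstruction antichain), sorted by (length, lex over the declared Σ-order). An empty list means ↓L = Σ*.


|Q|=34, |F|=18, |δ|=128 (17 ε).
min D↑ (16 st, q0=0, F={1}): 0:u→1,z→2,6→3,j→1,s→0 1:u→1,z→1,6→1,j→1,s→1 2:u→1,z→2,6→4,j→1,s→2 3:u→1,z→5,6→3,j→1,s→6 4:u→1,z→4,6→4,j→1,s→7 5:u→1,z→5,6→4,j→1,s→8 6:u→1,z→8,6→6,j→1,s→9 7:u→1,z→7,6→7,j→1,s→1 8:u→1,z→8,6→10,j→1,s→11 9:u→1,z→11,6→12,j→1,s→9 10:u→1,z→10,6→10,j→1,s→13 11:u→1,z→11,6→14,j→1,s→11 12:u→1,z→12,6→1,j→1,s→12 13:u→1,z→13,6→15,j→1,s→1 14:u→1,z→14,6→1,j→1,s→15 15:u→1,z→15,6→1,j→1,s→1 (ε-aug+det+¬).
'u': |S_i|=[31, 6] end={s10,s12,s16,s23,s24,s28} ∉↓L; 1/1 deletions ∈↓L.
'j': |S_i|=[31, 8] end={s0,s10,s12,s15,s16,s23,s24,s27} ∉↓L; 1/1 del acc.
'z6ss': N↓-sim [31, 27, 18, 12, 5] end={s10,s12,s15,s22,s23} ∉↓L; 4/4 single-dels accept.
'6ss66': |S_i|=[31, 28, 25, 19, 14, 5] end={s10,s12,s22,s23,s7} ∉↓L; 5/5 single-dels accept.
4 obstructions.

A = [u, j, z6ss, 6ss66].


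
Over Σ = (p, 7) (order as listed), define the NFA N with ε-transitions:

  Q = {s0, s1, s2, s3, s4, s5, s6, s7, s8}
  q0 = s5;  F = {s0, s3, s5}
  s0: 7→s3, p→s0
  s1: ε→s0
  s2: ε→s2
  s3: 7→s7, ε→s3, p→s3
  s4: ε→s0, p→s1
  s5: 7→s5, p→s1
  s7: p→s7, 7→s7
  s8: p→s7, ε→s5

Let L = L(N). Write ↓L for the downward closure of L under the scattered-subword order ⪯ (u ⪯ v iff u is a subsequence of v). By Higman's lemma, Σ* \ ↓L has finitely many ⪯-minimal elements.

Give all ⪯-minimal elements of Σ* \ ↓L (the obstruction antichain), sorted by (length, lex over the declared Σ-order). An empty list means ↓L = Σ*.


A = [p77].

|Q|=9, |F|=3, |δ|=15 (5 ε).
min D↑ (4 st, q0=0, F={3}): 0:p→1,7→0 1:p→1,7→2 2:p→2,7→3 3:p→3,7→3.
'p77': |S_i|=[5, 4, 2, 1] end={s7} ∉↓L; 3/3 single-dels accept.
1 obstructions.


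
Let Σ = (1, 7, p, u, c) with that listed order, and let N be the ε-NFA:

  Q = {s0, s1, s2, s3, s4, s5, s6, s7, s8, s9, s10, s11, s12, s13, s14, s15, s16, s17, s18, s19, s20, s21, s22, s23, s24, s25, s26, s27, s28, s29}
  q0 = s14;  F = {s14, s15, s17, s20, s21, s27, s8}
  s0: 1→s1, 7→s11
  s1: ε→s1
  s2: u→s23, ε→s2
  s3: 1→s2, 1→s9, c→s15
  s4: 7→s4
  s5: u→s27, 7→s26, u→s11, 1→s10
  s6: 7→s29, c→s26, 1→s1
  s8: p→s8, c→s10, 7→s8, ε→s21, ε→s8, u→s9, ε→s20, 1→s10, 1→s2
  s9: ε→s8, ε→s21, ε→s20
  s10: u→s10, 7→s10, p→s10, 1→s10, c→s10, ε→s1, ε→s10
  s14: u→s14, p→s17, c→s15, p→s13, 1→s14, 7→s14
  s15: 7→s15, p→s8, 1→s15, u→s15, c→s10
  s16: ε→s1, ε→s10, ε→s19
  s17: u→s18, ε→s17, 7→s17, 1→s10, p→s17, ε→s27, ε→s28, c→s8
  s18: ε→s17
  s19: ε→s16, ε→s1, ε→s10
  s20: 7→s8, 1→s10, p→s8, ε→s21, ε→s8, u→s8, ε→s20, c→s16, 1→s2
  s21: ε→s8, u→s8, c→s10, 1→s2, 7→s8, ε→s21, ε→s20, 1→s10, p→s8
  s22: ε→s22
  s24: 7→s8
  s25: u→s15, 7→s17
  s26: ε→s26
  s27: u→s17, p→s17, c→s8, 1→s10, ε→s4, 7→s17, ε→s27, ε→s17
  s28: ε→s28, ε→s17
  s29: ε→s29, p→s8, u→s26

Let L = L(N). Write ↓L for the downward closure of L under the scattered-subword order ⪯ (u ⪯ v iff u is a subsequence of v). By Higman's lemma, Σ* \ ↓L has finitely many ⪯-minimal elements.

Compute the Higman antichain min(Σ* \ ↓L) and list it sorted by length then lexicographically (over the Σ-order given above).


min(Σ*\↓L) = [p1, cc].

|Q|=30, |F|=7, |δ|=97 (34 ε).
min D↑ (5 st, q0=0, F={3}): 0:1→0,7→0,p→1,u→0,c→2 1:1→3,7→1,p→1,u→1,c→4 2:1→2,7→2,p→4,u→2,c→3 3:1→3,7→3,p→3,u→3,c→3 4:1→3,7→4,p→4,u→4,c→3 (ε-aug+det+¬).
'p1': N↓-sim [18, 16, 4] end={s1,s10,s2,s23} rej; 2/2 single-dels accept.
'cc': N↓-sim [18, 11, 4] end={s1,s10,s16,s19} ∉↓L; 2/2 deletions ∈↓L.
2 minimals (antichain).


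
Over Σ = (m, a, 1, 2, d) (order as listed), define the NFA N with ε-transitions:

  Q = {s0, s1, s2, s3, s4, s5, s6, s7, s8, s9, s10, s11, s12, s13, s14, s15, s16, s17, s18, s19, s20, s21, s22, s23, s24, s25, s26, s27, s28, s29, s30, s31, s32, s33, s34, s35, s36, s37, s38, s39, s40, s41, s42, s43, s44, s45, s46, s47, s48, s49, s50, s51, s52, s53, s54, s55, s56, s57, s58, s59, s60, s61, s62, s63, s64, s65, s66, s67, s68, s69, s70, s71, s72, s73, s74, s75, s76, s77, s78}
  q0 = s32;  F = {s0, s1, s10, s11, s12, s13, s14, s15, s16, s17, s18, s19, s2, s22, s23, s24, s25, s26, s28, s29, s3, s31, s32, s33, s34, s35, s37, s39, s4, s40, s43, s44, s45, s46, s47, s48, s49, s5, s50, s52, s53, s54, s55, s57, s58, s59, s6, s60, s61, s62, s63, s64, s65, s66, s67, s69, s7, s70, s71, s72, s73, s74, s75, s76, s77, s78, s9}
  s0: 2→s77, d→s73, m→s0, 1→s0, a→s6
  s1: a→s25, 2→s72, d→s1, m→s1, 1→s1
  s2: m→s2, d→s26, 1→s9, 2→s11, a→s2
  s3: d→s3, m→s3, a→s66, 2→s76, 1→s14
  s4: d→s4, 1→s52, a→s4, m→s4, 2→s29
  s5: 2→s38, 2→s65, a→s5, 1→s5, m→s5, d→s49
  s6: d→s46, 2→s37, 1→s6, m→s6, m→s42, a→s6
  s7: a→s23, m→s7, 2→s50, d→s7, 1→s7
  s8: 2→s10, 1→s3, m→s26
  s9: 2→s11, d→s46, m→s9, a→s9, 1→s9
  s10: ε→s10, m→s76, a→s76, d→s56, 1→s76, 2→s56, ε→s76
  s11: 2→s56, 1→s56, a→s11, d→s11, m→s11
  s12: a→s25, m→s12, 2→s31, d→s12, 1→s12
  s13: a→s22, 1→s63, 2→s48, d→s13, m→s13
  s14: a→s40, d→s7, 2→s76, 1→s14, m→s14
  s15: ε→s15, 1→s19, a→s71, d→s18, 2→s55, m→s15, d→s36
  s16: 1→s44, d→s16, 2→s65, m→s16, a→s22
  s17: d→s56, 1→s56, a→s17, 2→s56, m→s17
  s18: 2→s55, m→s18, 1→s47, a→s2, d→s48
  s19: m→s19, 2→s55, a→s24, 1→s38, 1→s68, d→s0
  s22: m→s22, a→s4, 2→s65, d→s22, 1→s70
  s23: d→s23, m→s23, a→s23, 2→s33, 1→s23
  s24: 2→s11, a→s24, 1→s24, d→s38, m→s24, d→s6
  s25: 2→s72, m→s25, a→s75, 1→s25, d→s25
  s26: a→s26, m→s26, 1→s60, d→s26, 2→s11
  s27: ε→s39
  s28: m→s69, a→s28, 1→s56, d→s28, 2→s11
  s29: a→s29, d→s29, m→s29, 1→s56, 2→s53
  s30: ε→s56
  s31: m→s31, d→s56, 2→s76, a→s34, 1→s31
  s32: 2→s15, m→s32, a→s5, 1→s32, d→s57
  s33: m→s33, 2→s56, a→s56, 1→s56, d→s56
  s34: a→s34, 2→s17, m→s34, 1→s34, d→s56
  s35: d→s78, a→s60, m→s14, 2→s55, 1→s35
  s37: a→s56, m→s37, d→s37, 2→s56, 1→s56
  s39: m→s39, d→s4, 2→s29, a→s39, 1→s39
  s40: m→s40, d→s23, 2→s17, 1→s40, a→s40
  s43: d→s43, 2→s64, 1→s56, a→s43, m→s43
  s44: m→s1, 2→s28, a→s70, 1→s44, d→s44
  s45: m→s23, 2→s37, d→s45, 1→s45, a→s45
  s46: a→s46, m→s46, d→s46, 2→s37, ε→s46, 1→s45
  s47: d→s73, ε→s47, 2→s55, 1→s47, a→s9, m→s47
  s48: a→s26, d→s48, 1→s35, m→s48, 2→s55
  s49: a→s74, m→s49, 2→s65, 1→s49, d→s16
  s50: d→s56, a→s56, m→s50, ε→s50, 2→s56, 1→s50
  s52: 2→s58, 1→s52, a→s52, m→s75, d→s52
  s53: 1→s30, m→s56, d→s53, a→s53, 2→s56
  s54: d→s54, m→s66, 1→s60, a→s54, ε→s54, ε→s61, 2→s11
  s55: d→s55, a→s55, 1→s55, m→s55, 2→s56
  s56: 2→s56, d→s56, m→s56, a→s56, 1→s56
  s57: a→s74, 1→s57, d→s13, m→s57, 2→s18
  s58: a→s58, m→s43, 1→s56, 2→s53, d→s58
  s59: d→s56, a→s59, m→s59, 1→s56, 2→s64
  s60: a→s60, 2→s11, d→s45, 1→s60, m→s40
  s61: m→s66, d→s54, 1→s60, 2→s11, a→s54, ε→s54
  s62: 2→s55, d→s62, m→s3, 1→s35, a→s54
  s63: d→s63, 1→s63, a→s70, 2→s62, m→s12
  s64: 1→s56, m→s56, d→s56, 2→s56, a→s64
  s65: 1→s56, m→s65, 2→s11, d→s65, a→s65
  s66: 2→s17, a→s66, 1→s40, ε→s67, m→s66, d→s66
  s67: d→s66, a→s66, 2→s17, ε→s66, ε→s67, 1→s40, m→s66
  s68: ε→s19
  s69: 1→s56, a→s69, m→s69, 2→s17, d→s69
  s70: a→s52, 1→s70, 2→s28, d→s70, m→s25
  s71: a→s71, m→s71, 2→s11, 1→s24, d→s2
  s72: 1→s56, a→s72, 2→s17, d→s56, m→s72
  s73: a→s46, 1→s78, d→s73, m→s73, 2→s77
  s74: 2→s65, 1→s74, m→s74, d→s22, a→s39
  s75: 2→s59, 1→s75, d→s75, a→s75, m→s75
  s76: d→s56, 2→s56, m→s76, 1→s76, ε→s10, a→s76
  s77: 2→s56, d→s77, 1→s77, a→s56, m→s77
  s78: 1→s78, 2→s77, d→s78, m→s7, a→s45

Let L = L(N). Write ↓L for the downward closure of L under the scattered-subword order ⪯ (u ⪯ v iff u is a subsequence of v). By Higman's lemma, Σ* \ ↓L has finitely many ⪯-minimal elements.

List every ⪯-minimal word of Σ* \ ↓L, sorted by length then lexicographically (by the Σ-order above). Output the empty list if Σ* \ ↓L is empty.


|Q|=79, |F|=67, |δ|=364 (16 ε).
min D↑ (65 st, q0=0, F={12}): 0:m→0,a→1,1→0,2→2,d→3 1:m→1,a→1,1→1,2→4,d→5 2:m→2,a→6,1→7,2→8,d→9 3:m→3,a→10,1→3,2→9,d→11 4:m→4,a→4,1→12,2→13,d→4 5:m→5,a→10,1→5,2→4,d→14 6:m→6,a→6,1→15,2→13,d→16 7:m→7,a→15,1→7,2→8,d→17 8:m→8,a→8,1→8,2→12,d→8 9:m→9,a→16,1→18,2→8,d→19 10:m→10,a→20,1→10,2→4,d→21 11:m→11,a→21,1→22,2→19,d→11 12:m→12,a→12,1→12,2→12,d→12 13:m→13,a→13,1→12,2→12,d→13 14:m→14,a→21,1→23,2→4,d→14 15:m→15,a→15,1→15,2→13,d→24 16:m→16,a→16,1→25,2→13,d→26 17:m→17,a→24,1→17,2→27,d→28 18:m→18,a→25,1→18,2→8,d→28 19:m→19,a→26,1→29,2→8,d→19 20:m→20,a→20,1→20,2→30,d→31 21:m→21,a→31,1→32,2→4,d→21 22:m→33,a→32,1→22,2→34,d→22 23:m→35,a→32,1→23,2→36,d→23 24:m→24,a→24,1→24,2→37,d→38 25:m→25,a→25,1→25,2→13,d→38 26:m→26,a→26,1→39,2→13,d→26 27:m→27,a→12,1→27,2→12,d→27 28:m→28,a→38,1→40,2→27,d→28 29:m→41,a→39,1→29,2→8,d→40 30:m→30,a→30,1→12,2→42,d→30 31:m→31,a→31,1→43,2→30,d→31 32:m→44,a→43,1→32,2→36,d→32 33:m→33,a→44,1→33,2→45,d→33 34:m→46,a→47,1→29,2→8,d→34 35:m→35,a→44,1→35,2→48,d→35 36:m→49,a→36,1→12,2→13,d→36 37:m→37,a→12,1→12,2→12,d→37 38:m→38,a→38,1→50,2→37,d→38 39:m→51,a→39,1→39,2→13,d→50 40:m→52,a→50,1→40,2→27,d→40 41:m→41,a→51,1→41,2→53,d→52 42:m→12,a→42,1→12,2→12,d→42 43:m→54,a→43,1→43,2→55,d→43 44:m→44,a→54,1→44,2→48,d→44 45:m→45,a→56,1→45,2→53,d→12 46:m→46,a→57,1→41,2→53,d→46 47:m→57,a→47,1→39,2→13,d→47 48:m→48,a→48,1→12,2→58,d→12 49:m→49,a→49,1→12,2→58,d→49 50:m→59,a→50,1→50,2→37,d→50 51:m→51,a→51,1→51,2→58,d→59 52:m→52,a→59,1→52,2→60,d→52 53:m→53,a→53,1→53,2→12,d→12 54:m→54,a→54,1→54,2→61,d→54 55:m→62,a→55,1→12,2→42,d→55 56:m→56,a→56,1→56,2→58,d→12 57:m→57,a→57,1→51,2→58,d→57 58:m→58,a→58,1→12,2→12,d→12 59:m→59,a→59,1→59,2→63,d→59 60:m→60,a→12,1→60,2→12,d→12 61:m→61,a→61,1→12,2→64,d→12 62:m→62,a→62,1→12,2→64,d→62 63:m→63,a→12,1→12,2→12,d→12 64:m→12,a→64,1→12,2→12,d→12 [Hopcroft].
'a21': run [73, 50, 17, 2] end={s30,s56} ∉↓L; 3/3 deletions ∈↓L.
'222': N↓-sim [73, 55, 13, 1] end={s56} rej; 3/3 deletions ∈↓L.
'21d2a': run [73, 55, 32, 17, 5, 1] end={s56} — reject; 5/5 del acc.
'daa22m': run [73, 66, 42, 38, 12, 4, 1] end={s56} ∉↓L; 6/6 del acc.
'dd1m2d': run [73, 66, 53, 43, 28, 11, 1] end={s56} rej; 6/6 deletions ∈↓L.
5 minimals (antichain).

Antichain: [a21, 222, 21d2a, daa22m, dd1m2d].


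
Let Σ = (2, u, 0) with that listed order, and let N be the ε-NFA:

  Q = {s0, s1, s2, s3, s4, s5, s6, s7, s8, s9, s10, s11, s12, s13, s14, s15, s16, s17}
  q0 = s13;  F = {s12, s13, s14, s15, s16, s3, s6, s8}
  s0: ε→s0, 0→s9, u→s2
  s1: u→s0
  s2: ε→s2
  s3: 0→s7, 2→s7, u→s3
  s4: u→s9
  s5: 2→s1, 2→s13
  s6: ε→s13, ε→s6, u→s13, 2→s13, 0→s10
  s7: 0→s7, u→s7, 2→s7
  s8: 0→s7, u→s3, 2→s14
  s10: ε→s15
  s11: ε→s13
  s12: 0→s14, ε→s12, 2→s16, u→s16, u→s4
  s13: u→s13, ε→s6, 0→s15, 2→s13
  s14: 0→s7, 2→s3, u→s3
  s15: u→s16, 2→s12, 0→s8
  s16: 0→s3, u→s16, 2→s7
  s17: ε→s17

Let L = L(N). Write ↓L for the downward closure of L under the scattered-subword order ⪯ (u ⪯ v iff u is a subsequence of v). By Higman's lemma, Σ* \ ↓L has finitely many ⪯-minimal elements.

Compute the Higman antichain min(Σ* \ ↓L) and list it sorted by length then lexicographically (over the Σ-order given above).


A = [0u2, 000, 0222].

|Q|=18, |F|=8, |δ|=43 (9 ε).
min D↑ (8 st, q0=0, F={6}): 0:2→0,u→0,0→1 1:2→2,u→3,0→4 2:2→3,u→3,0→5 3:2→6,u→3,0→7 4:2→5,u→7,0→6 5:2→7,u→7,0→6 6:2→6,u→6,0→6 7:2→6,u→7,0→6.
'0u2': run [12, 10, 5, 1] end={s7} rej; 3/3 single-dels accept.
'000': run [12, 10, 4, 1] end={s7} — reject; 3/3 deletions ∈↓L.
'0222': run [12, 10, 7, 3, 1] end={s7} rej; 4/4 deletions ∈↓L.
3 words, ⪯-incomp.


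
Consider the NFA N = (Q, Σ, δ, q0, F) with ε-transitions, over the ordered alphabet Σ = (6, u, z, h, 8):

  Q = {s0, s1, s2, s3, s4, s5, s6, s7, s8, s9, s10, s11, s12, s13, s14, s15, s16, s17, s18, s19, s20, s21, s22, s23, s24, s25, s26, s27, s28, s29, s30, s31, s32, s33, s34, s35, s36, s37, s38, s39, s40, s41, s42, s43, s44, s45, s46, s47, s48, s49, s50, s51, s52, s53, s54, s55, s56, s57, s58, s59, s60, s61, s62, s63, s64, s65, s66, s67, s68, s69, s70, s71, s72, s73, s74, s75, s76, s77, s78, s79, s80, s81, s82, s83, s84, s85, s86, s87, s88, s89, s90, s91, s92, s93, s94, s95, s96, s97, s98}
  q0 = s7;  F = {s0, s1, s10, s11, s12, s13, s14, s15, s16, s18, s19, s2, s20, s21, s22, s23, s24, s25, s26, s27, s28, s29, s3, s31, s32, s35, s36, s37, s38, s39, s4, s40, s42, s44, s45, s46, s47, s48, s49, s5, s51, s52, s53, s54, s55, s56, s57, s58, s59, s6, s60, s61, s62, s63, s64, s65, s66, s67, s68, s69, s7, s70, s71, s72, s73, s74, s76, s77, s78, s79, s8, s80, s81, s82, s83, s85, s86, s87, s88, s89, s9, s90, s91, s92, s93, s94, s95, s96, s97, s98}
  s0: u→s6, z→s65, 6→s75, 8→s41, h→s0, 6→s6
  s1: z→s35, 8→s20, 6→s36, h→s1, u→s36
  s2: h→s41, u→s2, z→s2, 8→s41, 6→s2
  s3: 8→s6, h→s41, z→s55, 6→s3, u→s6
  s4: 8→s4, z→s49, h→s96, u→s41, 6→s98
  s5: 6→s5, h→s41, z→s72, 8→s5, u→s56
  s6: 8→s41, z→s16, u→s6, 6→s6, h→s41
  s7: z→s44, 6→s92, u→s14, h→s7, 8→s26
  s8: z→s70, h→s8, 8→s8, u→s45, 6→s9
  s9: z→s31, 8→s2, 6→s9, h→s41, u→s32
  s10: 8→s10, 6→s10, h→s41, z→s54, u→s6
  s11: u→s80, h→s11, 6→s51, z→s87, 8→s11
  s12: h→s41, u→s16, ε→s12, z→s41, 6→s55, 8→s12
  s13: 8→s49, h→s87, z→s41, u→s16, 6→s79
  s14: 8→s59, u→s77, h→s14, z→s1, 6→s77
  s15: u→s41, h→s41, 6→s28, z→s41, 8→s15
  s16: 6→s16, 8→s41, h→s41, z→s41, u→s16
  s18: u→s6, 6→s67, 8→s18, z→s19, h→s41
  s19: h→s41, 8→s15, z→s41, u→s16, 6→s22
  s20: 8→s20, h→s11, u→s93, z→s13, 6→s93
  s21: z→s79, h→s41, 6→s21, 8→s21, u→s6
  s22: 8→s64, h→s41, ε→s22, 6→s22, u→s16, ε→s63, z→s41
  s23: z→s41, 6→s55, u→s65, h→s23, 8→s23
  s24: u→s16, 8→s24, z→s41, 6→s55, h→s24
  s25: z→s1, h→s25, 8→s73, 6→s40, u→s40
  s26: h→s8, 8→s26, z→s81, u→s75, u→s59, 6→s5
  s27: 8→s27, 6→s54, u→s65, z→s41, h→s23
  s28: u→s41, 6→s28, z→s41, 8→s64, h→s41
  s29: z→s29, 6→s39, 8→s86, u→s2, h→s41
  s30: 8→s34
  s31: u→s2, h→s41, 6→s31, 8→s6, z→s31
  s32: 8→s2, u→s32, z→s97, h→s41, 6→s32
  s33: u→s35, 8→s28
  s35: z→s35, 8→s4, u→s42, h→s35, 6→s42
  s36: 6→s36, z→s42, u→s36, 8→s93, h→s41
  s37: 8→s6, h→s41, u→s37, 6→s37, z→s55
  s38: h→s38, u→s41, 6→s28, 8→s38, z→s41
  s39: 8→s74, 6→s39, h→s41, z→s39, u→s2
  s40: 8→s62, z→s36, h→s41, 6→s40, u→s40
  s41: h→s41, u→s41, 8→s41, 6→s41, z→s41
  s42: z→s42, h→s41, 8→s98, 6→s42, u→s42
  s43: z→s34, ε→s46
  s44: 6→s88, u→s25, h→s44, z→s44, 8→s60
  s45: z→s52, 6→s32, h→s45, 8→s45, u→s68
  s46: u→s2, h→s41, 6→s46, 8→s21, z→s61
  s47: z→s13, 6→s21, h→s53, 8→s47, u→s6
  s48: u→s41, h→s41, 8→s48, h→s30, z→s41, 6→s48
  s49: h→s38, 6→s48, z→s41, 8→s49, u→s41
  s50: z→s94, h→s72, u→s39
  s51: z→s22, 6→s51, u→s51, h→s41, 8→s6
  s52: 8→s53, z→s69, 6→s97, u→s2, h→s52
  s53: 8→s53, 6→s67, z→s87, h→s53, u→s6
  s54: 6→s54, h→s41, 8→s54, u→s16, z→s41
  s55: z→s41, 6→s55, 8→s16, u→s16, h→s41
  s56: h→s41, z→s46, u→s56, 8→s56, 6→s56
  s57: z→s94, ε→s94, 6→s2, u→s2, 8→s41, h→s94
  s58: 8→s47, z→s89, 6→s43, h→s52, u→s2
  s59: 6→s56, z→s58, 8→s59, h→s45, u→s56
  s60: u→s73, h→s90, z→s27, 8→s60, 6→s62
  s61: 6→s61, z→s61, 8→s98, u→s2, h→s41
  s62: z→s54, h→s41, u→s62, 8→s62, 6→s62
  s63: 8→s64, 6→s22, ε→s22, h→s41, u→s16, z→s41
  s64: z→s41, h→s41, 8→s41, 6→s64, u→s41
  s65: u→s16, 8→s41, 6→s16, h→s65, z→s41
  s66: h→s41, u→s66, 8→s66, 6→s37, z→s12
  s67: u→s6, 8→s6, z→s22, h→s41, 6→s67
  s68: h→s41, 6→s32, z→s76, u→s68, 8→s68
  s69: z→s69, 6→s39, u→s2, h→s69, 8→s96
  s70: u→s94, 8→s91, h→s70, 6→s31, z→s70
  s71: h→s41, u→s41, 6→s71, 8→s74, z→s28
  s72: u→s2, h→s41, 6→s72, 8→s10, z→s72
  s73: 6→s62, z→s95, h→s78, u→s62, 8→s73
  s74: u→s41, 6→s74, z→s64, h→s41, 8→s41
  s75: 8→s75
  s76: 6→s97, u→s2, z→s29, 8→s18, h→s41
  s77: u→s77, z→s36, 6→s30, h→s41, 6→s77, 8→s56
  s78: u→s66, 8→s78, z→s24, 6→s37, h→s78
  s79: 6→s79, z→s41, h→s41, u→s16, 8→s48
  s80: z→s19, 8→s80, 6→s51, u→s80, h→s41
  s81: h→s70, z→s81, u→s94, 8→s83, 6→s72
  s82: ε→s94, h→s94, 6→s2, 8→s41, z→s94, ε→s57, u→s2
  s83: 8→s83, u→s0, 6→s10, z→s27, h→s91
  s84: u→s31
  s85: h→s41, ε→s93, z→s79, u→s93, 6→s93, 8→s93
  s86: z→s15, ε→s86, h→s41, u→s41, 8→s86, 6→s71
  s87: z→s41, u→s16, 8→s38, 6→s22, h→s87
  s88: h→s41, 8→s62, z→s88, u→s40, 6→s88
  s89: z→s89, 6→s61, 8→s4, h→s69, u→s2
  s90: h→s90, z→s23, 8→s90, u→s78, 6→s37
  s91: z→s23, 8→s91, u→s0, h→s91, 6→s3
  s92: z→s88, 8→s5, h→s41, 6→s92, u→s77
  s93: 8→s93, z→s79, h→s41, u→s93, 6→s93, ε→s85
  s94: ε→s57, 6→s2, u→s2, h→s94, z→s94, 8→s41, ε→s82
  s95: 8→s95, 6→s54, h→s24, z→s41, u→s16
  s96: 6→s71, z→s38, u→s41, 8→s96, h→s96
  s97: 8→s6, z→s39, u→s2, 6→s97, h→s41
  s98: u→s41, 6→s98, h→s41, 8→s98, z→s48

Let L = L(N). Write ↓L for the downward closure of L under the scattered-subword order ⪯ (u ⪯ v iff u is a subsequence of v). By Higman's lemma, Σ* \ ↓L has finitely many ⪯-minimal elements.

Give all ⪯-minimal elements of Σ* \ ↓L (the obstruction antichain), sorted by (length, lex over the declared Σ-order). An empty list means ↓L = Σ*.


Antichain: [6h, uuh, z8zz, 8zu8, uzz8u, 8h688].

|Q|=99, |F|=90, |δ|=481 (13 ε).
min D↑ (87 st, q0=0, F={7}): 0:6→1,u→2,z→3,h→0,8→4 1:6→1,u→5,z→6,h→7,8→8 2:6→5,u→5,z→9,h→2,8→10 3:6→6,u→11,z→3,h→3,8→12 4:6→8,u→10,z→13,h→14,8→4 5:6→5,u→5,z→15,h→7,8→16 6:6→6,u→17,z→6,h→7,8→18 7:6→7,u→7,z→7,h→7,8→7 8:6→8,u→16,z→19,h→7,8→8 9:6→15,u→15,z→20,h→9,8→21 10:6→16,u→16,z→22,h→23,8→10 11:6→17,u→17,z→9,h→11,8→24 12:6→18,u→24,z→25,h→26,8→12 13:6→19,u→27,z→13,h→28,8→29 14:6→30,u→23,z→28,h→14,8→14 15:6→15,u→15,z→31,h→7,8→32 16:6→16,u→16,z→33,h→7,8→16 17:6→17,u→17,z→15,h→7,8→18 18:6→18,u→18,z→34,h→7,8→18 19:6→19,u→35,z→19,h→7,8→36 20:6→31,u→31,z→20,h→20,8→37 21:6→32,u→32,z→38,h→39,8→21 22:6→33,u→35,z→40,h→41,8→42 23:6→43,u→44,z→41,h→23,8→23 24:6→18,u→18,z→45,h→46,8→24 25:6→34,u→47,z→7,h→48,8→25 26:6→49,u→46,z→48,h→26,8→26 27:6→35,u→35,z→27,h→27,8→7 28:6→50,u→27,z→28,h→28,8→51 29:6→36,u→52,z→25,h→51,8→29 30:6→30,u→43,z→50,h→7,8→35 31:6→31,u→31,z→31,h→7,8→53 32:6→32,u→32,z→54,h→7,8→32 33:6→33,u→35,z→55,h→7,8→56 34:6→34,u→57,z→7,h→7,8→34 35:6→35,u→35,z→35,h→7,8→7 36:6→36,u→58,z→34,h→7,8→36 37:6→53,u→7,z→59,h→60,8→37 38:6→54,u→57,z→7,h→61,8→59 39:6→62,u→63,z→61,h→39,8→39 40:6→55,u→35,z→40,h→64,8→37 41:6→65,u→35,z→64,h→41,8→66 42:6→56,u→58,z→38,h→66,8→42 43:6→43,u→43,z→65,h→7,8→35 44:6→43,u→44,z→67,h→7,8→44 45:6→34,u→57,z→7,h→68,8→45 46:6→49,u→69,z→68,h→46,8→46 47:6→57,u→57,z→7,h→47,8→7 48:6→70,u→47,z→7,h→48,8→48 49:6→49,u→49,z→70,h→7,8→58 50:6→50,u→35,z→50,h→7,8→58 51:6→71,u→52,z→48,h→51,8→51 52:6→58,u→58,z→47,h→52,8→7 53:6→53,u→7,z→72,h→7,8→53 54:6→54,u→57,z→7,h→7,8→72 55:6→55,u→35,z→55,h→7,8→53 56:6→56,u→58,z→54,h→7,8→56 57:6→57,u→57,z→7,h→7,8→7 58:6→58,u→58,z→57,h→7,8→7 59:6→72,u→7,z→7,h→73,8→59 60:6→74,u→7,z→73,h→60,8→60 61:6→75,u→57,z→7,h→61,8→73 62:6→62,u→62,z→75,h→7,8→58 63:6→62,u→63,z→76,h→7,8→63 64:6→77,u→35,z→64,h→64,8→60 65:6→65,u→35,z→77,h→7,8→58 66:6→78,u→58,z→61,h→66,8→66 67:6→65,u→35,z→79,h→7,8→80 68:6→70,u→57,z→7,h→68,8→68 69:6→49,u→69,z→81,h→7,8→69 70:6→70,u→57,z→7,h→7,8→57 71:6→71,u→58,z→70,h→7,8→58 72:6→72,u→7,z→7,h→7,8→72 73:6→82,u→7,z→7,h→73,8→73 74:6→74,u→7,z→82,h→7,8→83 75:6→75,u→57,z→7,h→7,8→84 76:6→75,u→57,z→7,h→7,8→85 77:6→77,u→35,z→77,h→7,8→83 78:6→78,u→58,z→75,h→7,8→58 79:6→77,u→35,z→79,h→7,8→86 80:6→78,u→58,z→76,h→7,8→80 81:6→70,u→57,z→7,h→7,8→81 82:6→82,u→7,z→7,h→7,8→84 83:6→83,u→7,z→84,h→7,8→7 84:6→84,u→7,z→7,h→7,8→7 85:6→82,u→7,z→7,h→7,8→85 86:6→74,u→7,z→85,h→7,8→86 (ε-aug+det+¬).
'6h': run [95, 44, 3] end={s30,s34,s41} — reject; 2/2 single-dels accept.
'uuh': N↓-sim [95, 75, 44, 3] end={s30,s34,s41} — reject; 3/3 del acc.
'z8zz': run [95, 82, 55, 24, 1] end={s41} ∉↓L; 4/4 single-dels accept.
'8zu8': |S_i|=[95, 83, 61, 10, 2] end={s41,s75} ∉↓L; 4/4 single-dels accept.
'uzz8u': run [95, 75, 59, 33, 15, 1] end={s41} ∉↓L; 5/5 deletions ∈↓L.
'8h688': |S_i|=[95, 83, 53, 21, 7, 2] end={s41,s75} rej; 5/5 single-dels accept.
6 obstructions.


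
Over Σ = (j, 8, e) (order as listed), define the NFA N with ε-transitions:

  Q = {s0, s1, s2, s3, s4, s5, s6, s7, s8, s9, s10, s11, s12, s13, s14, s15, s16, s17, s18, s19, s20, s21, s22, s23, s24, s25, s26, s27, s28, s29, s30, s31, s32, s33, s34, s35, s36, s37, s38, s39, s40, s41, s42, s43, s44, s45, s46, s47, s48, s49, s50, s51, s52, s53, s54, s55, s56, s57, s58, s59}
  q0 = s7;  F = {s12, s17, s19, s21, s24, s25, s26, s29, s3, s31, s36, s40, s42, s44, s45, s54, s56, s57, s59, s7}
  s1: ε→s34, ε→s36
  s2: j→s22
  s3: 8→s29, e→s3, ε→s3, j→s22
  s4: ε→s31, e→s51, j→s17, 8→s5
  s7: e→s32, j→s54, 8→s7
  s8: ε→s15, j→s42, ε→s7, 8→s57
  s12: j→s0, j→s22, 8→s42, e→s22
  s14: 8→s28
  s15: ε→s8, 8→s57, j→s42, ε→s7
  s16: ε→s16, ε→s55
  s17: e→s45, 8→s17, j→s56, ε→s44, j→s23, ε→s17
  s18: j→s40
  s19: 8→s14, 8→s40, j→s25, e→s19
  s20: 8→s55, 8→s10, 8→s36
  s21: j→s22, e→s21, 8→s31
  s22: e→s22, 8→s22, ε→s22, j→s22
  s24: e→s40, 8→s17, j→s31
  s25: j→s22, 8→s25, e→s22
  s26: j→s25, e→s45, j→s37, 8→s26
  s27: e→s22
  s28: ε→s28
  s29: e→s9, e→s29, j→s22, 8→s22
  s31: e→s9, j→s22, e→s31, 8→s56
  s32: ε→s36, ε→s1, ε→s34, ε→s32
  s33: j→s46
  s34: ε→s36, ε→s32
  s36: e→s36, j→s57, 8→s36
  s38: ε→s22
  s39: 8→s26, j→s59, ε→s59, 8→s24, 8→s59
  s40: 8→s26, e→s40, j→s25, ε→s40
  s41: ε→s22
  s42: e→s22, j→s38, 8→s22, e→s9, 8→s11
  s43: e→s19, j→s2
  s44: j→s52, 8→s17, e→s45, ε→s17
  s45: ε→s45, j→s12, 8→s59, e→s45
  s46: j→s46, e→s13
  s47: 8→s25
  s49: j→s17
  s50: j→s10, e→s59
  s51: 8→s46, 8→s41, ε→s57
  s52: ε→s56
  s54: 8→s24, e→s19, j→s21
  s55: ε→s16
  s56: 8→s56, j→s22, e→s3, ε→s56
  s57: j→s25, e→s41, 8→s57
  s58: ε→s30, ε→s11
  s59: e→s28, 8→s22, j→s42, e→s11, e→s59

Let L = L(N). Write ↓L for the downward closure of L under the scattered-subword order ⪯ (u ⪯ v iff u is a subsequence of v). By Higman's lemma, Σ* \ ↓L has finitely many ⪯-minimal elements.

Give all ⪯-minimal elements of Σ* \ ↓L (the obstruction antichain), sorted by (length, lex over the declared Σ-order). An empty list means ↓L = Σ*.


|Q|=60, |F|=20, |δ|=134 (32 ε).
min D↑ (20 st, q0=0, F={7}): 0:j→1,8→0,e→2 1:j→3,8→4,e→5 2:j→6,8→2,e→2 3:j→7,8→8,e→3 4:j→8,8→9,e→10 5:j→11,8→10,e→5 6:j→11,8→6,e→7 7:j→7,8→7,e→7 8:j→7,8→12,e→8 9:j→12,8→9,e→13 10:j→11,8→14,e→10 11:j→7,8→11,e→7 12:j→7,8→12,e→15 13:j→16,8→17,e→13 14:j→11,8→14,e→13 15:j→7,8→18,e→15 16:j→7,8→19,e→7 17:j→19,8→7,e→17 18:j→7,8→7,e→18 19:j→7,8→7,e→7 [Hopcroft].
'jjj': N↓-sim [34, 29, 16, 3] end={s0,s22,s38} — reject; 3/3 del acc.
'eje': |S_i|=[34, 27, 11, 3] end={s22,s41,s9} ∉↓L; 3/3 del acc.
'j88e88': N↓-sim [34, 29, 26, 22, 13, 8, 2] end={s11,s22} ∉↓L; 6/6 deletions ∈↓L.
3 obstructions.

min(Σ*\↓L) = [jjj, eje, j88e88].


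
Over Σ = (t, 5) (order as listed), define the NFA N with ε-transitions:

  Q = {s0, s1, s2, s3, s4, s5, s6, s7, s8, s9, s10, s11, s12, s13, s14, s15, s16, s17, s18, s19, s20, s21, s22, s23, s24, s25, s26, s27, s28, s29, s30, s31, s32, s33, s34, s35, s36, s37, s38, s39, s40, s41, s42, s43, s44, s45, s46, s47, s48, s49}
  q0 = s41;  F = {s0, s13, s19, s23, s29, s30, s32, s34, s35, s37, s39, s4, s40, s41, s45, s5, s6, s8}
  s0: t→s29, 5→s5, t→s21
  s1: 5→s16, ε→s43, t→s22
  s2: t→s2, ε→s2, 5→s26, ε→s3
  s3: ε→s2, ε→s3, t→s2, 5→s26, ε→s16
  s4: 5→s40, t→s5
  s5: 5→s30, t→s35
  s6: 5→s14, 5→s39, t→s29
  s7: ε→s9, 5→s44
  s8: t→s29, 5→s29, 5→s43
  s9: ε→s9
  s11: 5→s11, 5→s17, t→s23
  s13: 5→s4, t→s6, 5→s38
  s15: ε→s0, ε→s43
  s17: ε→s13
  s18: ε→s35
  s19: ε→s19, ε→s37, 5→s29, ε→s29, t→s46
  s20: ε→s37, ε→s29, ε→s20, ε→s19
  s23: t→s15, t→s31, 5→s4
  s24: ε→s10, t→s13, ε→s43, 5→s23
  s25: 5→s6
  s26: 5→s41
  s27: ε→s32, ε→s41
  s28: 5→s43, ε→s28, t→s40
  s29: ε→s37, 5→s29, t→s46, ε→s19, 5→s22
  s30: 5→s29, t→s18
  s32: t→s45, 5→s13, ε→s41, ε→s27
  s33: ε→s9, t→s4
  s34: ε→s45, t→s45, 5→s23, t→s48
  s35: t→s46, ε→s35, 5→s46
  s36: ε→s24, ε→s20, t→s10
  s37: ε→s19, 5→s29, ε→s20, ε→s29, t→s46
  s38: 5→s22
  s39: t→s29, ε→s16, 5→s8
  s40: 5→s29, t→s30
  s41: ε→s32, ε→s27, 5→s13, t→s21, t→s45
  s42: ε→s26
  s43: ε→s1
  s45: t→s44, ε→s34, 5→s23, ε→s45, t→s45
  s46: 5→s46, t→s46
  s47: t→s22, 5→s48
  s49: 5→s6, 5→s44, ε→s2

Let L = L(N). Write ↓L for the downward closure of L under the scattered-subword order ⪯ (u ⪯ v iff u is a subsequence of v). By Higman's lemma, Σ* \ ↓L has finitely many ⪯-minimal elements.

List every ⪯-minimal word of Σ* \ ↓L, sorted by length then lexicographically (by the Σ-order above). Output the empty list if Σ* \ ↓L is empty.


|Q|=50, |F|=18, |δ|=114 (44 ε).
min D↑ (15 st, q0=0, F={11}): 0:t→1,5→2 1:t→1,5→3 2:t→4,5→5 3:t→6,5→5 4:t→7,5→8 5:t→9,5→10 6:t→7,5→9 7:t→11,5→7 8:t→7,5→12 9:t→13,5→14 10:t→14,5→7 11:t→11,5→11 12:t→7,5→7 13:t→11,5→11 14:t→13,5→7 (ε-aug+det+¬).
'5ttt': N↓-sim [33, 26, 21, 9, 1] end={s46} ∉↓L; 4/4 del acc.
'55tt5': |S_i|=[33, 26, 19, 10, 3, 1] end={s46} ∉↓L; 5/5 del acc.
'5555t': N↓-sim [33, 26, 19, 14, 9, 2] end={s22,s46} rej; 5/5 deletions ∈↓L.
't5t5t5': run [33, 28, 23, 17, 11, 3, 1] end={s46} ∉↓L; 6/6 del acc.
4 words, ⪯-incomp.

A = [5ttt, 55tt5, 5555t, t5t5t5].


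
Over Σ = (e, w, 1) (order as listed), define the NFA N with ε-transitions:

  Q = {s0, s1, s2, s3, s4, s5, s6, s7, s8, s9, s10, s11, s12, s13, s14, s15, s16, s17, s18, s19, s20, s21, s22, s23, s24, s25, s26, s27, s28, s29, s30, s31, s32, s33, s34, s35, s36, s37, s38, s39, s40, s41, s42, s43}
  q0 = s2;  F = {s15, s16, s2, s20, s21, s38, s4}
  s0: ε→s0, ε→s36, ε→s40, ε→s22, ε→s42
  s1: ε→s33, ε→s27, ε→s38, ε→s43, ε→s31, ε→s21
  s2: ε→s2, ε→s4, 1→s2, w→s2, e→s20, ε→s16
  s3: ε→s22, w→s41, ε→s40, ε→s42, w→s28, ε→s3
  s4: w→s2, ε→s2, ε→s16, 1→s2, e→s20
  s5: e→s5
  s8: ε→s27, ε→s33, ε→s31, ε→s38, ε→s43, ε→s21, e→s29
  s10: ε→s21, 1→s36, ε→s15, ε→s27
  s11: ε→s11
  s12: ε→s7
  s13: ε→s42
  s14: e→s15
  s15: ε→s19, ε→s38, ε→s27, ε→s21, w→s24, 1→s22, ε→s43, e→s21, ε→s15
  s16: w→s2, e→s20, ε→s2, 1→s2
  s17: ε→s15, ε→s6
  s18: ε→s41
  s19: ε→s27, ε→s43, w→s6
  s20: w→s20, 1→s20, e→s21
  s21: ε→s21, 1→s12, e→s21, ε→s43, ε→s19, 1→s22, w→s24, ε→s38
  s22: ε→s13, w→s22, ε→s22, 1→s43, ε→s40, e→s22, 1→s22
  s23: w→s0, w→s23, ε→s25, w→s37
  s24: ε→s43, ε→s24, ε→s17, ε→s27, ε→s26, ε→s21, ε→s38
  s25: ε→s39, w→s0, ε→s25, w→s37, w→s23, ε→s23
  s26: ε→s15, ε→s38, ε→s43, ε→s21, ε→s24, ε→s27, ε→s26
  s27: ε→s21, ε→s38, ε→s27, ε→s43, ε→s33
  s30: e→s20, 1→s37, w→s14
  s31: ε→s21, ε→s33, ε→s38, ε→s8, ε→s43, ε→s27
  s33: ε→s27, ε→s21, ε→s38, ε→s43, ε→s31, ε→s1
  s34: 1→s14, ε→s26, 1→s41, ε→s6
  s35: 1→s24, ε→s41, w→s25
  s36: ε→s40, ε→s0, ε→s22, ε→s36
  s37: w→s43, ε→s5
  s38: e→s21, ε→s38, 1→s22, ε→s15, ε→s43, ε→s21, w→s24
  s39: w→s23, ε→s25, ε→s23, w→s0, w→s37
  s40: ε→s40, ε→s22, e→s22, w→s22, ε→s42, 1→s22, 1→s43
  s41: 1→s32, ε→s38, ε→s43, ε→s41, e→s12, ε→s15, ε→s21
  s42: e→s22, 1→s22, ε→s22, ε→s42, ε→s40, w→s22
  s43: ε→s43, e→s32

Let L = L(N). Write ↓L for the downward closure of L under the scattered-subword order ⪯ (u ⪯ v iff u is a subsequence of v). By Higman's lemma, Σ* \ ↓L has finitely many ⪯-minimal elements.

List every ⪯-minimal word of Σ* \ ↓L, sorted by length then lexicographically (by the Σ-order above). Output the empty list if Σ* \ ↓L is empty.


A = [ee1].

|Q|=44, |F|=7, |δ|=172 (112 ε).
min D↑ (4 st, q0=0, F={3}): 0:e→1,w→0,1→0 1:e→2,w→1,1→1 2:e→2,w→2,1→3 3:e→3,w→3,1→3.
'ee1': |S_i|=[26, 23, 22, 8] end={s12,s13,s22,s32,s40,s42,s43,s7} rej; 3/3 del acc.
1 minimals (antichain).


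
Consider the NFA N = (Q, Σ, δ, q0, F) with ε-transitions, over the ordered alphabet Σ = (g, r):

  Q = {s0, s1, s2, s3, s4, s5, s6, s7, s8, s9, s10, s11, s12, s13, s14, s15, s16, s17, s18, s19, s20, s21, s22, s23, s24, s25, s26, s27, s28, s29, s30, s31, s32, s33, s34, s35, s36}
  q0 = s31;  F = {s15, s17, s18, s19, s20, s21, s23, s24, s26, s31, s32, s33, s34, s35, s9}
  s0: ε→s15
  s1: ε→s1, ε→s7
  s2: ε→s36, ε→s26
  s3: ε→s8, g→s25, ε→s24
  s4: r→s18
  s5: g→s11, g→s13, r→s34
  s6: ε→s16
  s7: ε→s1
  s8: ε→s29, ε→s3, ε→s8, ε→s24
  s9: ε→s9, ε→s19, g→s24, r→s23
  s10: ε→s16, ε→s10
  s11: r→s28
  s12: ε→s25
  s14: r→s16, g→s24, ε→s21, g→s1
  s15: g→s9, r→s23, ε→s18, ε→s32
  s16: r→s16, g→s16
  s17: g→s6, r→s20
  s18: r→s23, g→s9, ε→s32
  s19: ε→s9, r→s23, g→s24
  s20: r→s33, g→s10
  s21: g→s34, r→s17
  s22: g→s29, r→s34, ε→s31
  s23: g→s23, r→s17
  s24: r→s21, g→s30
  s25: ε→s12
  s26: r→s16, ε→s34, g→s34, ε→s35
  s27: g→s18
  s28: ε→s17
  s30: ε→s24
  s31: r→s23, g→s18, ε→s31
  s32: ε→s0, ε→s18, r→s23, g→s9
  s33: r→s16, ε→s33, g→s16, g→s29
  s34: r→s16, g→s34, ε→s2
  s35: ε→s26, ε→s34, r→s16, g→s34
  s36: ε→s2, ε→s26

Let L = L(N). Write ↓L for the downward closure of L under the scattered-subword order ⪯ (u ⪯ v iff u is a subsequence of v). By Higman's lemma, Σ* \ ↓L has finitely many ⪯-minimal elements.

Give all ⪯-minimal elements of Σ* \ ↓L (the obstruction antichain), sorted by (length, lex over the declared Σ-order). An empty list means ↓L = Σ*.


A = [rrg, rrrrr, gggrgr].

|Q|=37, |F|=15, |δ|=83 (38 ε).
min D↑ (11 st, q0=0, F={6}): 0:g→1,r→2 1:g→3,r→2 2:g→2,r→4 3:g→5,r→2 4:g→6,r→7 5:g→5,r→8 6:g→6,r→6 7:g→6,r→9 8:g→10,r→4 9:g→6,r→6 10:g→10,r→6 (ε-aug+det+¬).
'rrg': N↓-sim [23, 14, 7, 4] end={s10,s16,s29,s6} rej; 3/3 deletions ∈↓L.
'rrrrr': |S_i|=[23, 14, 7, 5, 3, 1] end={s16} ∉↓L; 5/5 deletions ∈↓L.
'gggrgr': |S_i|=[23, 22, 18, 16, 13, 9, 1] end={s16} — reject; 6/6 single-dels accept.
3 minimals (antichain).


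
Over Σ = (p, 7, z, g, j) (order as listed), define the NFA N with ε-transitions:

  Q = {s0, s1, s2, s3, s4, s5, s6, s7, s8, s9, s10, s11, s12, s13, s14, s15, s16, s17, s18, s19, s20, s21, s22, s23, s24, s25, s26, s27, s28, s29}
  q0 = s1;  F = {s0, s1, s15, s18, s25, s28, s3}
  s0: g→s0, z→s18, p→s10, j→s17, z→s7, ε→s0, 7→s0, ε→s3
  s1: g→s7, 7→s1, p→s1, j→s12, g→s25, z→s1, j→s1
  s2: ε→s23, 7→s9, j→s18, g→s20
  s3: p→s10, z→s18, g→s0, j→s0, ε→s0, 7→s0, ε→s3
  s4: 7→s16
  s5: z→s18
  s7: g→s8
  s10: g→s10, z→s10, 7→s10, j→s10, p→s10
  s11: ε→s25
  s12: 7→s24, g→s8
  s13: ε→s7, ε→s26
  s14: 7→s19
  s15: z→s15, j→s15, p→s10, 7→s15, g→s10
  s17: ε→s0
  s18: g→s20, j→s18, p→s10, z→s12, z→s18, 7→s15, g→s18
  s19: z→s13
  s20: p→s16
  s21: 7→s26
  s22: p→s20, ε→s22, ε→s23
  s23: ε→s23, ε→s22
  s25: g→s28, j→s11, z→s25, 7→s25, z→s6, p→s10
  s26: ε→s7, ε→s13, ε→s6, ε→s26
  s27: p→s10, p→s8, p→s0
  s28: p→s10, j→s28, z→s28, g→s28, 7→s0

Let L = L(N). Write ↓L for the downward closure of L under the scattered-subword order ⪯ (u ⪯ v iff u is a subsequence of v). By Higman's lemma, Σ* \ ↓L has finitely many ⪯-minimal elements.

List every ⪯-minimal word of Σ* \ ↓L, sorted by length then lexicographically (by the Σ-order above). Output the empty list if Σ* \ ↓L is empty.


min(Σ*\↓L) = [gp, gg7z7g].

|Q|=30, |F|=7, |δ|=79 (17 ε).
min D↑ (7 st, q0=0, F={2}): 0:p→0,7→0,z→0,g→1,j→0 1:p→2,7→1,z→1,g→3,j→1 2:p→2,7→2,z→2,g→2,j→2 3:p→2,7→4,z→3,g→3,j→3 4:p→2,7→4,z→5,g→4,j→4 5:p→2,7→6,z→5,g→5,j→5 6:p→2,7→6,z→6,g→2,j→6 [Hopcroft].
'gp': run [17, 16, 2] end={s10,s16} — reject; 2/2 single-dels accept.
'gg7z7g': N↓-sim [17, 16, 13, 12, 9, 3, 1] end={s10} rej; 6/6 single-dels accept.
2 obstructions.


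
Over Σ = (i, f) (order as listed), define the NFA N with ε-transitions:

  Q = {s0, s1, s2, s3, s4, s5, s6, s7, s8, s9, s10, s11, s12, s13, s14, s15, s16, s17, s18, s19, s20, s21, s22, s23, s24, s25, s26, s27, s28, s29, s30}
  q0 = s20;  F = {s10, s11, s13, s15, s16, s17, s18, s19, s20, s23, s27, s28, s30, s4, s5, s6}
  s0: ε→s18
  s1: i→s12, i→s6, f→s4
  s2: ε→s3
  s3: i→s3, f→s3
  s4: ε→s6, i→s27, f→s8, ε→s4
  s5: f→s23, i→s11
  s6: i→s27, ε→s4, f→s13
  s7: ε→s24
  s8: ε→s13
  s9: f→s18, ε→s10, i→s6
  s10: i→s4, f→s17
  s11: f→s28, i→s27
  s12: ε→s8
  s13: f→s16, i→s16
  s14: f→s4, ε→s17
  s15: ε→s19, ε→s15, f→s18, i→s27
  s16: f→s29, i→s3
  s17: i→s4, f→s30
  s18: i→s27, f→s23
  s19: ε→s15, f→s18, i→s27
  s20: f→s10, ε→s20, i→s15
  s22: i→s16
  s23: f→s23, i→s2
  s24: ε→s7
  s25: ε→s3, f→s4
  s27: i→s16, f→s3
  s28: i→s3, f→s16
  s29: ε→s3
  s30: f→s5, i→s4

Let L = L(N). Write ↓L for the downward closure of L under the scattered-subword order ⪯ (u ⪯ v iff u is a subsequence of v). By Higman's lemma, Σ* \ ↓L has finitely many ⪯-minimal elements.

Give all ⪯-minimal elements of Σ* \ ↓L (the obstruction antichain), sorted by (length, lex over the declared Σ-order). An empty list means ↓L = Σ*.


min(Σ*\↓L) = [iif, iiii, iffi, fifii, fifff, fffffi].

|Q|=31, |F|=16, |δ|=59 (17 ε).
min D↑ (15 st, q0=0, F={8}): 0:i→1,f→2 1:i→3,f→4 2:i→5,f→6 3:i→7,f→8 4:i→3,f→9 5:i→3,f→10 6:i→5,f→11 7:i→8,f→8 8:i→8,f→8 9:i→8,f→9 10:i→7,f→7 11:i→5,f→12 12:i→13,f→9 13:i→3,f→14 14:i→8,f→7 (ε-aug+det+¬).
'iif': N↓-sim [20, 15, 5, 2] end={s29,s3} rej; 3/3 deletions ∈↓L.
'iiii': run [20, 15, 5, 3, 1] end={s3} ∉↓L; 4/4 single-dels accept.
'iffi': |S_i|=[20, 15, 10, 5, 2] end={s2,s3} ∉↓L; 4/4 del acc.
'fifii': |S_i|=[20, 17, 11, 6, 3, 1] end={s3} — reject; 5/5 single-dels accept.
'fifff': N↓-sim [20, 17, 11, 6, 3, 2] end={s29,s3} rej; 5/5 deletions ∈↓L.
'fffffi': |S_i|=[20, 17, 15, 14, 11, 6, 2] end={s2,s3} ∉↓L; 6/6 single-dels accept.
6 words, ⪯-incomp.
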